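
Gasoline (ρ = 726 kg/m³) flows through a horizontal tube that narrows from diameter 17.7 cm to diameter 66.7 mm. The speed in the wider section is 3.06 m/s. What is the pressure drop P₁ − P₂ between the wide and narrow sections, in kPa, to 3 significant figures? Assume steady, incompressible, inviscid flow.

ΔP ≈ 165 kPa

By continuity, v₂ = v₁·A₁/A₂ = 3.06·(246/34.9) = 21.5 m/s.
Bernoulli (h₁ = h₂): P₁ − P₂ = ½ρ(v₂² − v₁²).
P₁ − P₂ = ½·726·(21.5² − 3.06²) = ½·726·455 = 165000 Pa.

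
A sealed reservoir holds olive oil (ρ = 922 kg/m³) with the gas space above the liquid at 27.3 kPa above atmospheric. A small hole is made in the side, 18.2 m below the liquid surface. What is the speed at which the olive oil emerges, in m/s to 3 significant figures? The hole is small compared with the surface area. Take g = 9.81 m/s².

Take point 1 at the surface (v₁ ≈ 0) and point 2 at the hole (at atmospheric pressure). Bernoulli: P₁ + ρg h = P_atm + ½ρv₂².
With P₁ − P_atm = 27300 Pa, v₂ = √(2gh + 2ΔP/ρ) = √(2·9.81·18.2 + 2·27300/922) = 20.4 m/s.

v = 20.4 m/s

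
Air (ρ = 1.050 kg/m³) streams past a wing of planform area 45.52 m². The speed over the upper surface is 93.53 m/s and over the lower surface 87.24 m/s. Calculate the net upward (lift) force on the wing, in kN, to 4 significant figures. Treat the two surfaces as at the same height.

F ≈ 27.17 kN

The faster flow above has the lower pressure; Bernoulli (same height) gives ΔP = ½ρ(v_up² − v_low²).
ΔP = ½·1.050·(93.53² − 87.24²) = 596.9 Pa.
Lift = ΔP · A = 596.9 × 45.52 = 27170 N.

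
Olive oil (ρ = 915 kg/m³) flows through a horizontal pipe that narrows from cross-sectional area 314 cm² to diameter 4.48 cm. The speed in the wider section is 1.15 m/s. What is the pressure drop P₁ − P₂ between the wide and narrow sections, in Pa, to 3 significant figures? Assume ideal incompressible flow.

239000 Pa

Mass conservation (A₁v₁ = A₂v₂) gives v₂ = 1.15 × 314/15.8 = 22.9 m/s.
Bernoulli (h₁ = h₂): P₁ − P₂ = ½ρ(v₂² − v₁²).
P₁ − P₂ = ½·915·(22.9² − 1.15²) = ½·915·523 = 239000 Pa.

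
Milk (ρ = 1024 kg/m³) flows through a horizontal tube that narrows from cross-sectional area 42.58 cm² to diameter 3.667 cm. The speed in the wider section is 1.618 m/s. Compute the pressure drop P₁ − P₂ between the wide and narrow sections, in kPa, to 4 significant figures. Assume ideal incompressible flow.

ΔP ≈ 20.45 kPa

Continuity gives A₁v₁ = A₂v₂, so v₂ = (42.58 cm²)/(10.56 cm²) × 1.618 m/s = 6.523 m/s.
Bernoulli (h₁ = h₂): P₁ − P₂ = ½ρ(v₂² − v₁²).
P₁ − P₂ = ½·1024·(6.523² − 1.618²) = ½·1024·39.94 = 20450 Pa.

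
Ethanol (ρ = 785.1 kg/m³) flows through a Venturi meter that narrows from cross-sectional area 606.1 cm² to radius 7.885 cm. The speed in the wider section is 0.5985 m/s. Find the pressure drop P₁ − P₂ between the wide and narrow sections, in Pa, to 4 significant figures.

Continuity gives A₁v₁ = A₂v₂, so v₂ = (606.1 cm²)/(195.3 cm²) × 0.5985 m/s = 1.857 m/s.
Along the horizontal streamline, P + ½ρv² is constant.
P₁ − P₂ = ½·785.1·(1.857² − 0.5985²) = ½·785.1·3.091 = 1213 Pa.

ΔP ≈ 1213 Pa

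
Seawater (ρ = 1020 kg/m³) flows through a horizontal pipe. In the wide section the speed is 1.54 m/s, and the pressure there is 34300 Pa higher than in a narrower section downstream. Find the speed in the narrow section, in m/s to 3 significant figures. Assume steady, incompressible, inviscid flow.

Horizontal Bernoulli: P₁ + ½ρv₁² = P₂ + ½ρv₂², so v₂² = v₁² + 2(P₁ − P₂)/ρ.
v₂ = √(1.54² + 2·34300/1020) = √(2.37 + 67.3) = 8.34 m/s.

v₂ ≈ 8.34 m/s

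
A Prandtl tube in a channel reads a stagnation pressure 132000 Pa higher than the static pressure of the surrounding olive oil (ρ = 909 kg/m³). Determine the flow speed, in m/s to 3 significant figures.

v ≈ 17.0 m/s

Bernoulli between the free stream and the stagnation point: ½ρv² = P_stag − P_static.
v = √(2ΔP/ρ) = √(2·132000/909) = 17.0 m/s.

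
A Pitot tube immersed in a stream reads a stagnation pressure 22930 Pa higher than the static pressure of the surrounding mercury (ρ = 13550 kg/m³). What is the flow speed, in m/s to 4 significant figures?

At the stagnation point the flow is brought to rest, so Bernoulli gives P_stag − P_static = ½ρv².
v = √(2ΔP/ρ) = √(2·22930/13550) = 1.840 m/s.

1.840 m/s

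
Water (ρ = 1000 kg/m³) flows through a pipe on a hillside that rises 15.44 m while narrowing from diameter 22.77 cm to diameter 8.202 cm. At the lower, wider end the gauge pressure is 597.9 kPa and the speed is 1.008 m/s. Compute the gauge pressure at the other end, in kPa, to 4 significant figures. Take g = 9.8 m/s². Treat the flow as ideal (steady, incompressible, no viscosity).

P₂ ≈ 416.9 kPa

By continuity, v₂ = v₁·A₁/A₂ = 1.008·(407.2/52.84) = 7.769 m/s.
Applying Bernoulli between the two ends and solving for P₂: P₂ = P₁ + ½ρ(v₁² − v₂²) − ρgΔh.
P₂ = 597900 + ½·1000·(1.008² − 7.769²) − 1000·9.8·(+15.44) = 597900 + (-29670) − (151300) = 416900 Pa.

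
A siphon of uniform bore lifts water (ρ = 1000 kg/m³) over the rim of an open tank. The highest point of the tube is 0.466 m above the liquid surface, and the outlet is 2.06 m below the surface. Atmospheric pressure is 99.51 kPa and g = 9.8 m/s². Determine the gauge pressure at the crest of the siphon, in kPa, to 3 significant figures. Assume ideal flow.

Bernoulli surface→outlet gives ½v² = g·h_out, so v = √(2·9.8·2.06) = 6.35 m/s.
The bore is uniform, so the speed at the crest is the same v. Bernoulli surface→crest: P_atm = P_top + ½ρv² + ρg·h_top.
P_top = 99510 − ½·1000·6.35² − 1000·9.8·0.466 = 74800 Pa. So P_gauge = P_top − P_atm = -24800 Pa.

-24.8 kPa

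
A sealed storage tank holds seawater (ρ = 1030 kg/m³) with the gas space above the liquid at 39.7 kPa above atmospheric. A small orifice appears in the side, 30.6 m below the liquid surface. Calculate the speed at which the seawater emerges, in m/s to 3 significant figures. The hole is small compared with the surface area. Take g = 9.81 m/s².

Take point 1 at the surface (v₁ ≈ 0) and point 2 at the hole (at atmospheric pressure). Bernoulli: P₁ + ρg h = P_atm + ½ρv₂².
With P₁ − P_atm = 39700 Pa, v₂ = √(2gh + 2ΔP/ρ) = √(2·9.81·30.6 + 2·39700/1030) = 26.0 m/s.

26.0 m/s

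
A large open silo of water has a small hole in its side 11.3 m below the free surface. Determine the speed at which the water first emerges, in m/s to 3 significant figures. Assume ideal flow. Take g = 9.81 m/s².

With the surface at rest and both surface and jet at atmospheric pressure, Bernoulli gives ρg h = ½ρv², so v = √(2gh) = √(2·9.81·11.3) = 14.9 m/s.

v ≈ 14.9 m/s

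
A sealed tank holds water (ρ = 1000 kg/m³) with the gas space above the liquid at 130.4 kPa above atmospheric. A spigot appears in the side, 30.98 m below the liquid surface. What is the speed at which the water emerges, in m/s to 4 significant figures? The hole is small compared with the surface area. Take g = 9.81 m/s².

v = 29.47 m/s

Take point 1 at the surface (v₁ ≈ 0) and point 2 at the hole (at atmospheric pressure). Bernoulli: P₁ + ρg h = P_atm + ½ρv₂².
With P₁ − P_atm = 130400 Pa, v₂ = √(2gh + 2ΔP/ρ) = √(2·9.81·30.98 + 2·130400/1000) = 29.47 m/s.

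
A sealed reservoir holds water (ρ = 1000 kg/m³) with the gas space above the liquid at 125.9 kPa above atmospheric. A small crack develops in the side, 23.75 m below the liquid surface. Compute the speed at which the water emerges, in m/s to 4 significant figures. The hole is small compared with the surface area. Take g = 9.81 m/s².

v ≈ 26.79 m/s

Take point 1 at the surface (v₁ ≈ 0) and point 2 at the hole (at atmospheric pressure). Bernoulli: P₁ + ρg h = P_atm + ½ρv₂².
With P₁ − P_atm = 125900 Pa, v₂ = √(2gh + 2ΔP/ρ) = √(2·9.81·23.75 + 2·125900/1000) = 26.79 m/s.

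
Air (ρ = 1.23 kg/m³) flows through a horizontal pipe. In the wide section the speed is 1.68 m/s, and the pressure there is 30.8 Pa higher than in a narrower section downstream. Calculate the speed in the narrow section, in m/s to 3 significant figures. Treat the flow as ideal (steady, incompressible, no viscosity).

With h₁ = h₂, rearranging Bernoulli gives v₂ = √(v₁² + 2ΔP/ρ).
v₂ = √(1.68² + 2·30.8/1.23) = √(2.82 + 50.1) = 7.27 m/s.

v₂ = 7.27 m/s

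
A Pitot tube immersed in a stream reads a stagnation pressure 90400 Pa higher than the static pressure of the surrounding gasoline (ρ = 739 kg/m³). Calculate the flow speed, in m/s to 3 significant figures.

At the stagnation point the flow is brought to rest, so Bernoulli gives P_stag − P_static = ½ρv².
v = √(2ΔP/ρ) = √(2·90400/739) = 15.6 m/s.

v = 15.6 m/s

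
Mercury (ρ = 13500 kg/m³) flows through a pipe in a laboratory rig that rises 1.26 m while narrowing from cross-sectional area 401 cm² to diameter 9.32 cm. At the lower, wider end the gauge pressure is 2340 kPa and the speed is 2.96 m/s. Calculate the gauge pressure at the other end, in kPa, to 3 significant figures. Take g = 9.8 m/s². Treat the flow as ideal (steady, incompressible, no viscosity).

189 kPa

The volume flow rate is constant, so v₂ = (A₁/A₂)v₁ = (401/68.2)·2.96 = 17.4 m/s.
Energy conservation along the streamline gives P₂ = P₁ − ½ρ(v₂² − v₁²) − ρg(h₂ − h₁).
P₂ = 2340000 + ½·13500·(2.96² − 17.4²) − 13500·9.8·(+1.26) = 2340000 + (-1980000) − (167000) = 189000 Pa.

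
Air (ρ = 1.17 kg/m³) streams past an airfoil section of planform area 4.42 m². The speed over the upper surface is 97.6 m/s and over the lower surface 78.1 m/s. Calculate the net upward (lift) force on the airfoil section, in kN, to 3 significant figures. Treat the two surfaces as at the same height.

F = 8.86 kN

The faster flow above has the lower pressure; Bernoulli (same height) gives ΔP = ½ρ(v_up² − v_low²).
ΔP = ½·1.17·(97.6² − 78.1²) = 2000 Pa.
Lift = ΔP · A = 2000 × 4.42 = 8860 N.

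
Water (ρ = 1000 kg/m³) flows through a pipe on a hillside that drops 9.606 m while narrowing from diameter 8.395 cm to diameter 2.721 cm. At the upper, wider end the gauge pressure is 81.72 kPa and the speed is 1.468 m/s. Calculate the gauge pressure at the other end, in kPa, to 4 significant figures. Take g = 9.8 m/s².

P₂ ≈ 79.30 kPa

By continuity, v₂ = v₁·A₁/A₂ = 1.468·(55.35/5.815) = 13.97 m/s.
Applying Bernoulli between the two ends and solving for P₂: P₂ = P₁ + ½ρ(v₁² − v₂²) − ρgΔh.
P₂ = 81720 + ½·1000·(1.468² − 13.97²) − 1000·9.8·(−9.606) = 81720 + (-96550) − (-94140) = 79300 Pa.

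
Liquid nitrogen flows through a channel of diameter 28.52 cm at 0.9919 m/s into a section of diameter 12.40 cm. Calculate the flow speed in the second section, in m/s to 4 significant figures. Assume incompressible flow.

Continuity gives A₁v₁ = A₂v₂, so v₂ = (638.8 cm²)/(120.8 cm²) × 0.9919 m/s = 5.247 m/s.

5.247 m/s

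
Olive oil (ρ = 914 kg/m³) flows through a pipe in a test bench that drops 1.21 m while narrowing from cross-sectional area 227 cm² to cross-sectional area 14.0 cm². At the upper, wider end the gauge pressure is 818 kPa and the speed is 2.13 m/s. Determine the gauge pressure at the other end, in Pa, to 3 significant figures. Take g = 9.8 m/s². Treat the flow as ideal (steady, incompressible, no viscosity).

P₂ ≈ 286000 Pa

Continuity gives A₁v₁ = A₂v₂, so v₂ = (227 cm²)/(14.0 cm²) × 2.13 m/s = 34.5 m/s.
Energy conservation along the streamline gives P₂ = P₁ − ½ρ(v₂² − v₁²) − ρg(h₂ − h₁).
P₂ = 818000 + ½·914·(2.13² − 34.5²) − 914·9.8·(−1.21) = 818000 + (-543000) − (-10800) = 286000 Pa.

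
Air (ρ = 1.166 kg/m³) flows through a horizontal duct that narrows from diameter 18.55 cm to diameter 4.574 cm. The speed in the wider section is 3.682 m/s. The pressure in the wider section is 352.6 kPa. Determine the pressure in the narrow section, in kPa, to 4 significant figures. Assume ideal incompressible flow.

The volume flow rate is constant, so v₂ = (A₁/A₂)v₁ = (270.3/16.43)·3.682 = 60.56 m/s.
With no height change, Bernoulli's equation is P₁ + ½ρv₁² = P₂ + ½ρv₂².
P₂ = P₁ − ½ρ(v₂² − v₁²) = 352600 − ½·1.166·(60.56² − 3.682²) = 352600 − 2130 = 350500 Pa.

350.5 kPa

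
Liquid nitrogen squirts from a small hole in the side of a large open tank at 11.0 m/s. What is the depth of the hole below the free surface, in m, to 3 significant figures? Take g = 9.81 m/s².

Torricelli: v = √(2gh), so h = v²/(2g).
h = 11.0²/(2·9.81) = 121/19.62 = 6.17 m.

h ≈ 6.17 m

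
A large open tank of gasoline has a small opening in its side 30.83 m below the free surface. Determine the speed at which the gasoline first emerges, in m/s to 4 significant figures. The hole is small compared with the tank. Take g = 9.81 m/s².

v ≈ 24.59 m/s

With the surface at rest and both surface and jet at atmospheric pressure, Bernoulli gives ρg h = ½ρv², so v = √(2gh) = √(2·9.81·30.83) = 24.59 m/s.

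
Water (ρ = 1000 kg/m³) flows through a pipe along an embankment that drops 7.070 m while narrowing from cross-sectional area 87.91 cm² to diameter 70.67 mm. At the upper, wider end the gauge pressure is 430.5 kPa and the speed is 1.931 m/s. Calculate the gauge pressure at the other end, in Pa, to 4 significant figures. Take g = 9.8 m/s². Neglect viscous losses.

The volume flow rate is constant, so v₂ = (A₁/A₂)v₁ = (87.91/39.22)·1.931 = 4.328 m/s.
Bernoulli: P₁ + ½ρv₁² + ρg h₁ = P₂ + ½ρv₂² + ρg h₂, so P₂ = P₁ + ½ρ(v₁² − v₂²) − ρg(h₂ − h₁).
P₂ = 430500 + ½·1000·(1.931² − 4.328²) − 1000·9.8·(−7.070) = 430500 + (-7500) − (-69290) = 492300 Pa.

P₂ ≈ 492300 Pa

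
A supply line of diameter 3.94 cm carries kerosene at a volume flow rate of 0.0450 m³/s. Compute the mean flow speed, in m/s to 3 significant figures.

v ≈ 36.9 m/s

Q = 0.0450 m³/s = 0.0450 m³/s.
v = Q/A = 0.0450 / 0.00122 = 36.9 m/s.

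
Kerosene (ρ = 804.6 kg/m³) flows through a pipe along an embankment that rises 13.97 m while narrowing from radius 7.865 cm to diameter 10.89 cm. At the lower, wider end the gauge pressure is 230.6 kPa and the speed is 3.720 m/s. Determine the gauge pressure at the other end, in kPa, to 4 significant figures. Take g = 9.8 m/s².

P₂ ≈ 101.8 kPa

The volume flow rate is constant, so v₂ = (A₁/A₂)v₁ = (194.3/93.14)·3.720 = 7.761 m/s.
Applying Bernoulli between the two ends and solving for P₂: P₂ = P₁ + ½ρ(v₁² − v₂²) − ρgΔh.
P₂ = 230600 + ½·804.6·(3.720² − 7.761²) − 804.6·9.8·(+13.97) = 230600 + (-18670) − (110200) = 101800 Pa.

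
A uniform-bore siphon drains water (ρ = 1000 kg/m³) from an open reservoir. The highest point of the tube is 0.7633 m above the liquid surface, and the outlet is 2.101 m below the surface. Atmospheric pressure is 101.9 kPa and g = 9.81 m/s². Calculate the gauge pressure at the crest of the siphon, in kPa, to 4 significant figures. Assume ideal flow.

P_gauge = -28.10 kPa

From the surface to the outlet (both open to atmosphere, surface at rest): v = √(2g·h_out) = √(2·9.81·2.101) = 6.420 m/s.
With constant cross-section the crest speed equals v; applying Bernoulli from the surface up to the crest, P_top = P_atm − ½ρv² − ρg·h_top.
P_top = 101900 − ½·1000·6.420² − 1000·9.81·0.7633 = 73800 Pa. So P_gauge = P_top − P_atm = -28100 Pa.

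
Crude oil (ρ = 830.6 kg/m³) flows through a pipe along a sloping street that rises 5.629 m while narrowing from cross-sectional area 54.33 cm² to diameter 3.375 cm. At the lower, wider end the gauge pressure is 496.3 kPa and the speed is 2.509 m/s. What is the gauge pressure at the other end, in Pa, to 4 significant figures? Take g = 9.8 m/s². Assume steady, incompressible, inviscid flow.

P₂ = 356700 Pa

The volume flow rate is constant, so v₂ = (A₁/A₂)v₁ = (54.33/8.946)·2.509 = 15.24 m/s.
Bernoulli: P₁ + ½ρv₁² + ρg h₁ = P₂ + ½ρv₂² + ρg h₂, so P₂ = P₁ + ½ρ(v₁² − v₂²) − ρg(h₂ − h₁).
P₂ = 496300 + ½·830.6·(2.509² − 15.24²) − 830.6·9.8·(+5.629) = 496300 + (-93810) − (45820) = 356700 Pa.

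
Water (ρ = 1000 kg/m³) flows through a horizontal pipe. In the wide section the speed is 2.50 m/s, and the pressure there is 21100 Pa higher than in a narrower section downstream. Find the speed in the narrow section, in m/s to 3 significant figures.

v₂ ≈ 6.96 m/s

Along the level pipe P + ½ρv² is conserved, hence v₂² = v₁² + 2(P₁ − P₂)/ρ.
v₂ = √(2.50² + 2·21100/1000) = √(6.25 + 42.2) = 6.96 m/s.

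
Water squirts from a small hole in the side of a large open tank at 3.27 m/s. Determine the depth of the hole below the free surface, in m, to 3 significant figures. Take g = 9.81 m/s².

Inverting v = √(2gh) gives h = v² / 2g.
h = 3.27²/(2·9.81) = 10.7/19.62 = 0.545 m.

h ≈ 0.545 m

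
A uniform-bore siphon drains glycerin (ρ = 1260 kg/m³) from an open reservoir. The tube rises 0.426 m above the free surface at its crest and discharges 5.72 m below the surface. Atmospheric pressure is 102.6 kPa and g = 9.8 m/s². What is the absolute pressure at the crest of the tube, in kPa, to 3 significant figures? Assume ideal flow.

The outlet speed comes from Torricelli: v = √(2g·5.72) = 10.6 m/s.
With constant cross-section the crest speed equals v; applying Bernoulli from the surface up to the crest, P_top = P_atm − ½ρv² − ρg·h_top.
P_top = 102600 − ½·1260·10.6² − 1260·9.8·0.426 = 26700 Pa.

P_top ≈ 26.7 kPa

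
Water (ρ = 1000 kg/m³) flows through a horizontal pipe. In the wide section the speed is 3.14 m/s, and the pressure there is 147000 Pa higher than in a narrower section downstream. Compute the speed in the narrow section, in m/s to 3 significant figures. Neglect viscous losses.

v₂ ≈ 17.4 m/s

Horizontal Bernoulli: P₁ + ½ρv₁² = P₂ + ½ρv₂², so v₂² = v₁² + 2(P₁ − P₂)/ρ.
v₂ = √(3.14² + 2·147000/1000) = √(9.86 + 294) = 17.4 m/s.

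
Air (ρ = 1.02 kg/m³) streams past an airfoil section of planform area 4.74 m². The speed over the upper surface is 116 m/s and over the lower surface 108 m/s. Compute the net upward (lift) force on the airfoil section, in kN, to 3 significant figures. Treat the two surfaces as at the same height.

F ≈ 4.33 kN

The faster flow above has the lower pressure; Bernoulli (same height) gives ΔP = ½ρ(v_up² − v_low²).
ΔP = ½·1.02·(116² − 108²) = 914 Pa.
Lift = ΔP · A = 914 × 4.74 = 4330 N.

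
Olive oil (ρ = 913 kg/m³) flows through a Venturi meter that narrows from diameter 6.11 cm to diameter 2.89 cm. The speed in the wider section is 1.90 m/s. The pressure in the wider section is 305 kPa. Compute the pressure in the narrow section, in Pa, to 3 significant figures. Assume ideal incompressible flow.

Mass conservation (A₁v₁ = A₂v₂) gives v₂ = 1.90 × 29.3/6.56 = 8.49 m/s.
The pipe is horizontal, so Bernoulli reduces to P₁ + ½ρv₁² = P₂ + ½ρv₂².
P₂ = P₁ − ½ρ(v₂² − v₁²) = 305000 − ½·913·(8.49² − 1.90²) = 305000 − 31300 = 274000 Pa.

P₂ ≈ 274000 Pa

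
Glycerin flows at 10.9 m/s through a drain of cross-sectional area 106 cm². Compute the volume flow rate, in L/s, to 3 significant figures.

Q ≈ 116 L/s

Q = A·v = 0.0106 m² × 10.9 m/s = 0.116 m³/s.
Converting: 0.116 m³/s × 1000 = 116 L/s.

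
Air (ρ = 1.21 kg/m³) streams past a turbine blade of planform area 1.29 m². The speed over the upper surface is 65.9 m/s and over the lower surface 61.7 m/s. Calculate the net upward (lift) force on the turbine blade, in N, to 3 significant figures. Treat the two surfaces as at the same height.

From P + ½ρv² = const at equal height, P_low − P_up = ½ρ(v_up² − v_low²).
ΔP = ½·1.21·(65.9² − 61.7²) = 324 Pa.
Lift = ΔP · A = 324 × 1.29 = 418 N.

F ≈ 418 N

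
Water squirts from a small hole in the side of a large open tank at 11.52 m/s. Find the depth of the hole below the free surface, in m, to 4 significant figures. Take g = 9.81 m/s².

For a small hole in a large open tank, ½v² = gh, giving h = v²/(2g).
h = 11.52²/(2·9.81) = 132.7/19.62 = 6.764 m.

h ≈ 6.764 m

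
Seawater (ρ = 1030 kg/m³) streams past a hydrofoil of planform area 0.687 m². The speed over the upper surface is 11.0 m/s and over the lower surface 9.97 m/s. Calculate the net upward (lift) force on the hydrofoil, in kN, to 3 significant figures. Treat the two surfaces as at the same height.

The faster flow above has the lower pressure; Bernoulli (same height) gives ΔP = ½ρ(v_up² − v_low²).
ΔP = ½·1030·(11.0² − 9.97²) = 11100 Pa.
Lift = ΔP · A = 11100 × 0.687 = 7640 N.

F = 7.64 kN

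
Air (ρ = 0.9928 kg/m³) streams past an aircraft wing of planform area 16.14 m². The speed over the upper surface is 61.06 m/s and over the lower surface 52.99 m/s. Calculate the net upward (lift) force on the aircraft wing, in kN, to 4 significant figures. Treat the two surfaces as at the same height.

From P + ½ρv² = const at equal height, P_low − P_up = ½ρ(v_up² − v_low²).
ΔP = ½·0.9928·(61.06² − 52.99²) = 456.9 Pa.
Lift = ΔP · A = 456.9 × 16.14 = 7374 N.

7.374 kN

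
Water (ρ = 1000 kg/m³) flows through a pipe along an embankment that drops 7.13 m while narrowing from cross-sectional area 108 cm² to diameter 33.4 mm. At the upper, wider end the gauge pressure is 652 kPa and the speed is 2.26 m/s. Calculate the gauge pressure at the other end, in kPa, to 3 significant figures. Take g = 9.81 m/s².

Continuity gives A₁v₁ = A₂v₂, so v₂ = (108 cm²)/(8.76 cm²) × 2.26 m/s = 27.9 m/s.
Bernoulli: P₁ + ½ρv₁² + ρg h₁ = P₂ + ½ρv₂² + ρg h₂, so P₂ = P₁ + ½ρ(v₁² − v₂²) − ρg(h₂ − h₁).
P₂ = 652000 + ½·1000·(2.26² − 27.9²) − 1000·9.81·(−7.13) = 652000 + (-385000) − (-69900) = 336000 Pa.

P₂ ≈ 336 kPa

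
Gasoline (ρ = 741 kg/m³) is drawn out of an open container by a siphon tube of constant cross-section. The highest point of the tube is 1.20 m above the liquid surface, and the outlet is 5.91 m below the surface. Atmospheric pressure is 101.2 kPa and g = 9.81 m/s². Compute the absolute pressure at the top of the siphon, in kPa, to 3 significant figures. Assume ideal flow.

Bernoulli surface→outlet gives ½v² = g·h_out, so v = √(2·9.81·5.91) = 10.8 m/s.
The bore is uniform, so the speed at the crest is the same v. Bernoulli surface→crest: P_atm = P_top + ½ρv² + ρg·h_top.
P_top = 101200 − ½·741·10.8² − 741·9.81·1.20 = 49500 Pa.

P_top = 49.5 kPa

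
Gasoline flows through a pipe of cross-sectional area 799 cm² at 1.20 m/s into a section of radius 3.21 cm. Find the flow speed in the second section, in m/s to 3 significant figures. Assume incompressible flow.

Continuity gives A₁v₁ = A₂v₂, so v₂ = (799 cm²)/(32.4 cm²) × 1.20 m/s = 29.6 m/s.

29.6 m/s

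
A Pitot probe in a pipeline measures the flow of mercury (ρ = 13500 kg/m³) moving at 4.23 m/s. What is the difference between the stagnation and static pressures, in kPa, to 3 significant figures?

ΔP ≈ 121 kPa

At the stagnation point the flow is brought to rest, so Bernoulli gives P_stag − P_static = ½ρv².
ΔP = ½·13500·4.23² = 121000 Pa.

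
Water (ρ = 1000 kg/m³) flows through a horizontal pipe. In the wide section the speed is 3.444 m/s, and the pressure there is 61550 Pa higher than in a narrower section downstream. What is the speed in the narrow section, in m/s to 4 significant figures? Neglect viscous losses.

Along the level pipe P + ½ρv² is conserved, hence v₂² = v₁² + 2(P₁ − P₂)/ρ.
v₂ = √(3.444² + 2·61550/1000) = √(11.86 + 123.1) = 11.62 m/s.

v₂ ≈ 11.62 m/s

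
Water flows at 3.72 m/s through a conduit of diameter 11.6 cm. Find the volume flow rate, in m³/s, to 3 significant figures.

Q ≈ 0.0393 m³/s

Q = A·v = 0.0106 m² × 3.72 m/s = 0.0393 m³/s.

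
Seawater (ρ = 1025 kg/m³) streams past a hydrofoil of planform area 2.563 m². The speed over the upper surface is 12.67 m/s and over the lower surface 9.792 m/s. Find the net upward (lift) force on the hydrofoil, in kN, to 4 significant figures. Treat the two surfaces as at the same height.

F = 84.91 kN

From P + ½ρv² = const at equal height, P_low − P_up = ½ρ(v_up² − v_low²).
ΔP = ½·1025·(12.67² − 9.792²) = 33130 Pa.
Lift = ΔP · A = 33130 × 2.563 = 84910 N.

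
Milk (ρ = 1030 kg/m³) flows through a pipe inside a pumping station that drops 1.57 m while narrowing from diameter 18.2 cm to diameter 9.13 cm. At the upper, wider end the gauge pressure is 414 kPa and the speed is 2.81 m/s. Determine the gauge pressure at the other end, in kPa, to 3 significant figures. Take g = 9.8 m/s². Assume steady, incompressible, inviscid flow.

By continuity, v₂ = v₁·A₁/A₂ = 2.81·(260/65.5) = 11.2 m/s.
Energy conservation along the streamline gives P₂ = P₁ − ½ρ(v₂² − v₁²) − ρg(h₂ − h₁).
P₂ = 414000 + ½·1030·(2.81² − 11.2²) − 1030·9.8·(−1.57) = 414000 + (-60100) − (-15800) = 370000 Pa.

370 kPa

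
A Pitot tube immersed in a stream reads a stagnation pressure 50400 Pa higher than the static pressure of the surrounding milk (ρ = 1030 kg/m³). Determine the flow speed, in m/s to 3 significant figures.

v ≈ 9.89 m/s

The dynamic pressure equals the rise in static pressure at the stagnation point: ΔP = ½ρv².
v = √(2ΔP/ρ) = √(2·50400/1030) = 9.89 m/s.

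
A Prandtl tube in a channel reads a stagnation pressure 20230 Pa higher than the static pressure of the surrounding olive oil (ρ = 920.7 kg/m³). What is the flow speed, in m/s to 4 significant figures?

At the stagnation point the flow is brought to rest, so Bernoulli gives P_stag − P_static = ½ρv².
v = √(2ΔP/ρ) = √(2·20230/920.7) = 6.629 m/s.

v ≈ 6.629 m/s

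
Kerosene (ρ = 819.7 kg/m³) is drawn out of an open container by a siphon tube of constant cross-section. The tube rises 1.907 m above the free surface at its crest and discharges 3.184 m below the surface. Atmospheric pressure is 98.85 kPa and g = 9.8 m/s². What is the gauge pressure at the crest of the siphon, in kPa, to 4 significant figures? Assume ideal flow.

Bernoulli surface→outlet gives ½v² = g·h_out, so v = √(2·9.8·3.184) = 7.900 m/s.
Continuity keeps v the same throughout the tube; from surface to crest, P_atm + 0 = P_top + ½ρv² + ρg·h_top.
P_top = 98850 − ½·819.7·7.900² − 819.7·9.8·1.907 = 57950 Pa. So P_gauge = P_top − P_atm = -40900 Pa.

P_gauge ≈ -40.90 kPa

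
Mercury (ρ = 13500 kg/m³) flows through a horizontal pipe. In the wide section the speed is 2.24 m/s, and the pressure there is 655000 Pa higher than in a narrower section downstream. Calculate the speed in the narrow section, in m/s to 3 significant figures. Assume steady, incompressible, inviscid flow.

10.1 m/s

Horizontal Bernoulli: P₁ + ½ρv₁² = P₂ + ½ρv₂², so v₂² = v₁² + 2(P₁ − P₂)/ρ.
v₂ = √(2.24² + 2·655000/13500) = √(5.02 + 97.0) = 10.1 m/s.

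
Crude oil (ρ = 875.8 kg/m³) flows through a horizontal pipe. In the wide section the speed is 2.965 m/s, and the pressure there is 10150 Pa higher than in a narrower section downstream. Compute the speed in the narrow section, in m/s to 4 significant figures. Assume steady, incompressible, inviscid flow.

v₂ = 5.654 m/s

With h₁ = h₂, rearranging Bernoulli gives v₂ = √(v₁² + 2ΔP/ρ).
v₂ = √(2.965² + 2·10150/875.8) = √(8.791 + 23.18) = 5.654 m/s.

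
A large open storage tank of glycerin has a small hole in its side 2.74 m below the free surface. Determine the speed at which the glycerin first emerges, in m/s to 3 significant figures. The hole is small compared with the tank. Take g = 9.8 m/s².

With the surface at rest and both surface and jet at atmospheric pressure, Bernoulli gives ρg h = ½ρv², so v = √(2gh) = √(2·9.8·2.74) = 7.33 m/s.

v ≈ 7.33 m/s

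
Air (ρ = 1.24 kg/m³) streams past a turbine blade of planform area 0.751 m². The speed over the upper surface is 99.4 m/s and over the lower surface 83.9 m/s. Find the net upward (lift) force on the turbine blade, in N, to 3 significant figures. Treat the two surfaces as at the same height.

F ≈ 1320 N

With equal heights on the two surfaces, Bernoulli gives P_lower − P_upper = ½ρ(v_upper² − v_lower²).
ΔP = ½·1.24·(99.4² − 83.9²) = 1760 Pa.
Lift = ΔP · A = 1760 × 0.751 = 1320 N.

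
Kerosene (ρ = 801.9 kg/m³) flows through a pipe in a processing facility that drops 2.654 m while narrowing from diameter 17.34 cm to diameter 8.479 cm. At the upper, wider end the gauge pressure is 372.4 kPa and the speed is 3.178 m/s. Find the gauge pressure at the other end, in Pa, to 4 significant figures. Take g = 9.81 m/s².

P₂ ≈ 326500 Pa

Continuity gives A₁v₁ = A₂v₂, so v₂ = (236.2 cm²)/(56.46 cm²) × 3.178 m/s = 13.29 m/s.
Applying Bernoulli between the two ends and solving for P₂: P₂ = P₁ + ½ρ(v₁² − v₂²) − ρgΔh.
P₂ = 372400 + ½·801.9·(3.178² − 13.29²) − 801.9·9.81·(−2.654) = 372400 + (-66780) − (-20880) = 326500 Pa.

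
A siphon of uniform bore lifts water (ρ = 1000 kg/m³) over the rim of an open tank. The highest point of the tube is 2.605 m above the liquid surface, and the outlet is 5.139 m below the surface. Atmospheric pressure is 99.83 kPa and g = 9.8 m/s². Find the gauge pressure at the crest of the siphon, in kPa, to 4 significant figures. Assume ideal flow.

From the surface to the outlet (both open to atmosphere, surface at rest): v = √(2g·h_out) = √(2·9.8·5.139) = 10.04 m/s.
With constant cross-section the crest speed equals v; applying Bernoulli from the surface up to the crest, P_top = P_atm − ½ρv² − ρg·h_top.
P_top = 99830 − ½·1000·10.04² − 1000·9.8·2.605 = 23940 Pa. So P_gauge = P_top − P_atm = -75890 Pa.

P_gauge ≈ -75.89 kPa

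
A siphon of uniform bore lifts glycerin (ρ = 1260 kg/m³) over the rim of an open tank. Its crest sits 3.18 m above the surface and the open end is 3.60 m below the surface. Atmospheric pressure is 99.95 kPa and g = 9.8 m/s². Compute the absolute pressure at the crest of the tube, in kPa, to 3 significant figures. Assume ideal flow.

16.2 kPa

Bernoulli surface→outlet gives ½v² = g·h_out, so v = √(2·9.8·3.60) = 8.40 m/s.
The bore is uniform, so the speed at the crest is the same v. Bernoulli surface→crest: P_atm = P_top + ½ρv² + ρg·h_top.
P_top = 99950 − ½·1260·8.40² − 1260·9.8·3.18 = 16200 Pa.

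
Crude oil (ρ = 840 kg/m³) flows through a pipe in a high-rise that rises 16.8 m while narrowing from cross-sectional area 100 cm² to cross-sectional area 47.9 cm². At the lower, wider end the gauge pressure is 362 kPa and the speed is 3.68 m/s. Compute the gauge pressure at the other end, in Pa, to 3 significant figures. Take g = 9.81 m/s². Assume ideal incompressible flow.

P₂ = 204000 Pa

The volume flow rate is constant, so v₂ = (A₁/A₂)v₁ = (100/47.9)·3.68 = 7.68 m/s.
Energy conservation along the streamline gives P₂ = P₁ − ½ρ(v₂² − v₁²) − ρg(h₂ − h₁).
P₂ = 362000 + ½·840·(3.68² − 7.68²) − 840·9.81·(+16.8) = 362000 + (-19100) − (138000) = 204000 Pa.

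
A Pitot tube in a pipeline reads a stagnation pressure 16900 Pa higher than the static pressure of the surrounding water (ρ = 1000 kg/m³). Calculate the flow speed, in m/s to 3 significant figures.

The dynamic pressure equals the rise in static pressure at the stagnation point: ΔP = ½ρv².
v = √(2ΔP/ρ) = √(2·16900/1000) = 5.81 m/s.

v = 5.81 m/s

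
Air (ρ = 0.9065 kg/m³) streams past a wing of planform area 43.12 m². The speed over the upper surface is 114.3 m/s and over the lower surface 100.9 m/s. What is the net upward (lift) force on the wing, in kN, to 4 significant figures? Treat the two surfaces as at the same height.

F ≈ 56.36 kN

From P + ½ρv² = const at equal height, P_low − P_up = ½ρ(v_up² − v_low²).
ΔP = ½·0.9065·(114.3² − 100.9²) = 1307 Pa.
Lift = ΔP · A = 1307 × 43.12 = 56360 N.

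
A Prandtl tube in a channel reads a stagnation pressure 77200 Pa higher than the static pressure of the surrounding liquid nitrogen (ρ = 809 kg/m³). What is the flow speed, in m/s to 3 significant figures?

v ≈ 13.8 m/s

The dynamic pressure equals the rise in static pressure at the stagnation point: ΔP = ½ρv².
v = √(2ΔP/ρ) = √(2·77200/809) = 13.8 m/s.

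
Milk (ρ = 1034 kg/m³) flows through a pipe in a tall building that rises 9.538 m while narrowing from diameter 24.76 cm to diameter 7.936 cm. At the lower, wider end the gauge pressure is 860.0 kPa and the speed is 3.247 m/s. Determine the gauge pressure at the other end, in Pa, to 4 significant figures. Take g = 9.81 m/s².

P₂ = 252200 Pa

The volume flow rate is constant, so v₂ = (A₁/A₂)v₁ = (481.5/49.46)·3.247 = 31.61 m/s.
Bernoulli: P₁ + ½ρv₁² + ρg h₁ = P₂ + ½ρv₂² + ρg h₂, so P₂ = P₁ + ½ρ(v₁² − v₂²) − ρg(h₂ − h₁).
P₂ = 860000 + ½·1034·(3.247² − 31.61²) − 1034·9.81·(+9.538) = 860000 + (-511000) − (96750) = 252200 Pa.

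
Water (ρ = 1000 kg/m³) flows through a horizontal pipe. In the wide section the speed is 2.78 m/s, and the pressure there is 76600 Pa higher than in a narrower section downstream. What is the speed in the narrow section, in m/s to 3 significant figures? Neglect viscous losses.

Horizontal Bernoulli: P₁ + ½ρv₁² = P₂ + ½ρv₂², so v₂² = v₁² + 2(P₁ − P₂)/ρ.
v₂ = √(2.78² + 2·76600/1000) = √(7.73 + 153) = 12.7 m/s.

v₂ = 12.7 m/s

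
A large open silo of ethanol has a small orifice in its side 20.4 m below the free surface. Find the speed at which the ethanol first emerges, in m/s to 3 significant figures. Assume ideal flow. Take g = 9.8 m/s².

The surface is effectively still and both ends are open, so ½v² = gh and v = √(2·9.8·20.4) = 20.0 m/s.

v = 20.0 m/s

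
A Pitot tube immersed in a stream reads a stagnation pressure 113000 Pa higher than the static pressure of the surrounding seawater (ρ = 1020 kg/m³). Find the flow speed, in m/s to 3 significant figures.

The dynamic pressure equals the rise in static pressure at the stagnation point: ΔP = ½ρv².
v = √(2ΔP/ρ) = √(2·113000/1020) = 14.9 m/s.

v = 14.9 m/s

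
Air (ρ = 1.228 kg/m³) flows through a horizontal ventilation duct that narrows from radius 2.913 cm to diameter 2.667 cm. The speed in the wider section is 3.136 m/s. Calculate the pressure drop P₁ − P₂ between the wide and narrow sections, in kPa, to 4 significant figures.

0.1315 kPa

Mass conservation (A₁v₁ = A₂v₂) gives v₂ = 3.136 × 26.66/5.586 = 14.96 m/s.
The pipe is horizontal, so Bernoulli reduces to P₁ + ½ρv₁² = P₂ + ½ρv₂².
P₁ − P₂ = ½·1.228·(14.96² − 3.136²) = ½·1.228·214.1 = 131.5 Pa.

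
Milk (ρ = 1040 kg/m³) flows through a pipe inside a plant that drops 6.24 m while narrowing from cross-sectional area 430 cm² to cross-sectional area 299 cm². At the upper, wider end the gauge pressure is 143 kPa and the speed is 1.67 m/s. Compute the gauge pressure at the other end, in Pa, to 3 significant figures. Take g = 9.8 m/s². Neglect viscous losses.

By continuity, v₂ = v₁·A₁/A₂ = 1.67·(430/299) = 2.40 m/s.
Applying Bernoulli between the two ends and solving for P₂: P₂ = P₁ + ½ρ(v₁² − v₂²) − ρgΔh.
P₂ = 143000 + ½·1040·(1.67² − 2.40²) − 1040·9.8·(−6.24) = 143000 + (-1550) − (-63600) = 205000 Pa.

P₂ ≈ 205000 Pa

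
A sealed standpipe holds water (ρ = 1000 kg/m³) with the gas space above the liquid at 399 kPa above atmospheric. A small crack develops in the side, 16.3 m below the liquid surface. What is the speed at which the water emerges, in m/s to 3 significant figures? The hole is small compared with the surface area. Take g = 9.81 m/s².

Take point 1 at the surface (v₁ ≈ 0) and point 2 at the hole (at atmospheric pressure). Bernoulli: P₁ + ρg h = P_atm + ½ρv₂².
With P₁ − P_atm = 399000 Pa, v₂ = √(2gh + 2ΔP/ρ) = √(2·9.81·16.3 + 2·399000/1000) = 33.4 m/s.

33.4 m/s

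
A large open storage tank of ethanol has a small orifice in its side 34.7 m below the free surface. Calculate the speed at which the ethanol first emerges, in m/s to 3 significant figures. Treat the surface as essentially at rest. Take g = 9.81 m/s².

v ≈ 26.1 m/s

With the surface at rest and both surface and jet at atmospheric pressure, Bernoulli gives ρg h = ½ρv², so v = √(2gh) = √(2·9.81·34.7) = 26.1 m/s.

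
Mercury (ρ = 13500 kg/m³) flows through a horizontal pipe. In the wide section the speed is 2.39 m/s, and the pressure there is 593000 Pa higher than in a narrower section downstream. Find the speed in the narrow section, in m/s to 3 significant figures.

v₂ ≈ 9.67 m/s

With h₁ = h₂, rearranging Bernoulli gives v₂ = √(v₁² + 2ΔP/ρ).
v₂ = √(2.39² + 2·593000/13500) = √(5.71 + 87.9) = 9.67 m/s.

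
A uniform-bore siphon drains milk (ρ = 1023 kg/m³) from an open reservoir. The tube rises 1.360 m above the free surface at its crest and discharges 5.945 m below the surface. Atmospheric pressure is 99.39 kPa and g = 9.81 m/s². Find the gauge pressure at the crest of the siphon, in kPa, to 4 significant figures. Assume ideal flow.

-73.31 kPa

From the surface to the outlet (both open to atmosphere, surface at rest): v = √(2g·h_out) = √(2·9.81·5.945) = 10.80 m/s.
Continuity keeps v the same throughout the tube; from surface to crest, P_atm + 0 = P_top + ½ρv² + ρg·h_top.
P_top = 99390 − ½·1023·10.80² − 1023·9.81·1.360 = 26080 Pa. So P_gauge = P_top − P_atm = -73310 Pa.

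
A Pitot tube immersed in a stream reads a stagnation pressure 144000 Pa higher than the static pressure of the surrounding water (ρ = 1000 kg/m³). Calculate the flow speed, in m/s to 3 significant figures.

17.0 m/s

At the stagnation point the flow is brought to rest, so Bernoulli gives P_stag − P_static = ½ρv².
v = √(2ΔP/ρ) = √(2·144000/1000) = 17.0 m/s.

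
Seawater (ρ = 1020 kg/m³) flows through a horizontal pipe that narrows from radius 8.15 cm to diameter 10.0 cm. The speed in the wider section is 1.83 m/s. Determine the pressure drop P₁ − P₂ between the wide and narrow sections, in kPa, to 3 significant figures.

Mass conservation (A₁v₁ = A₂v₂) gives v₂ = 1.83 × 209/78.5 = 4.86 m/s.
The pipe is horizontal, so Bernoulli reduces to P₁ + ½ρv₁² = P₂ + ½ρv₂².
P₁ − P₂ = ½·1020·(4.86² − 1.83²) = ½·1020·20.3 = 10300 Pa.

10.3 kPa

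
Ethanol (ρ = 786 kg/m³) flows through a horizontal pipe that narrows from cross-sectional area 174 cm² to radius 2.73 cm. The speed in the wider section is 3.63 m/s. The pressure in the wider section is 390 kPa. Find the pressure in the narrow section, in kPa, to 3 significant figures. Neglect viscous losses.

P₂ ≈ 109 kPa

By continuity, v₂ = v₁·A₁/A₂ = 3.63·(174/23.4) = 27.0 m/s.
Along the horizontal streamline, P + ½ρv² is constant.
P₂ = P₁ − ½ρ(v₂² − v₁²) = 390000 − ½·786·(27.0² − 3.63²) = 390000 − 281000 = 109000 Pa.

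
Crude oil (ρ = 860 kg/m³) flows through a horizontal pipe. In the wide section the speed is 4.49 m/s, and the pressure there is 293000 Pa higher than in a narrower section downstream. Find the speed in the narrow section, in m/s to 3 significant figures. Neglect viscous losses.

Along the level pipe P + ½ρv² is conserved, hence v₂² = v₁² + 2(P₁ − P₂)/ρ.
v₂ = √(4.49² + 2·293000/860) = √(20.2 + 681) = 26.5 m/s.

v₂ ≈ 26.5 m/s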